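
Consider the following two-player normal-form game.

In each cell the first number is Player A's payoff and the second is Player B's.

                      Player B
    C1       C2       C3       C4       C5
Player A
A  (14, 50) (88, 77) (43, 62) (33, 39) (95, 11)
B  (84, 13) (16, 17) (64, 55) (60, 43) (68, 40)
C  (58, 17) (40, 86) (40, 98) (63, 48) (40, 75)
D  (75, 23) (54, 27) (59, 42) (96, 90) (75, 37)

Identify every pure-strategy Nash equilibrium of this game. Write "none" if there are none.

The pure Nash equilibria are (A, C2) and (B, C3) and (D, C4).

Player A against C1: payoffs 14, 84, 58, 75 → best response B.
Player A against C2: payoffs 88, 16, 40, 54 → best response A.
Player A against C3: payoffs 43, 64, 40, 59 → best response B.
Player A against C4: payoffs 33, 60, 63, 96 → best response D.
Player A against C5: payoffs 95, 68, 40, 75 → best response A.
Player B against A: payoffs 50, 77, 62, 39, 11 → best response C2.
Player B against B: payoffs 13, 17, 55, 43, 40 → best response C3.
Player B against C: payoffs 17, 86, 98, 48, 75 → best response C3.
Player B against D: payoffs 23, 27, 42, 90, 37 → best response C4.
Mutual best responses: (A, C2); (B, C3); (D, C4).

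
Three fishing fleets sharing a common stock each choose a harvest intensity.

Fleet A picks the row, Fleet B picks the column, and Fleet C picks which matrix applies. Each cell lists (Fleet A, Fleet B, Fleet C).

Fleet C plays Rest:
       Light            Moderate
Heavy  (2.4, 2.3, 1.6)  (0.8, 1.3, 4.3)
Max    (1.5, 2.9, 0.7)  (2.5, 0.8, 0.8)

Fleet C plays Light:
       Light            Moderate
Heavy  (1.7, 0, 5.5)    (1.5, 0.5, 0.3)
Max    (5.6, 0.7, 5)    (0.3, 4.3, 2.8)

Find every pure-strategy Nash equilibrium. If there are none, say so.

none

For each player, find the best response to each opponent profile; mutual best responses are the pure NE.
Fleet A against (Light, Rest): payoffs 2.4, 1.5 → best response Heavy.
Fleet A against (Light, Light): payoffs 1.7, 5.6 → best response Max.
Fleet A against (Moderate, Rest): payoffs 0.8, 2.5 → best response Max.
Fleet A against (Moderate, Light): payoffs 1.5, 0.3 → best response Heavy.
Fleet B against (Heavy, Rest): payoffs 2.3, 1.3 → best response Light.
Fleet B against (Heavy, Light): payoffs 0, 0.5 → best response Moderate.
Fleet B against (Max, Rest): payoffs 2.9, 0.8 → best response Light.
Fleet B against (Max, Light): payoffs 0.7, 4.3 → best response Moderate.
Fleet C against (Heavy, Light): payoffs 1.6, 5.5 → best response Light.
Fleet C against (Heavy, Moderate): payoffs 4.3, 0.3 → best response Rest.
Fleet C against (Max, Light): payoffs 0.7, 5 → best response Light.
Fleet C against (Max, Moderate): payoffs 0.8, 2.8 → best response Light.
No profile is a mutual best response for all players.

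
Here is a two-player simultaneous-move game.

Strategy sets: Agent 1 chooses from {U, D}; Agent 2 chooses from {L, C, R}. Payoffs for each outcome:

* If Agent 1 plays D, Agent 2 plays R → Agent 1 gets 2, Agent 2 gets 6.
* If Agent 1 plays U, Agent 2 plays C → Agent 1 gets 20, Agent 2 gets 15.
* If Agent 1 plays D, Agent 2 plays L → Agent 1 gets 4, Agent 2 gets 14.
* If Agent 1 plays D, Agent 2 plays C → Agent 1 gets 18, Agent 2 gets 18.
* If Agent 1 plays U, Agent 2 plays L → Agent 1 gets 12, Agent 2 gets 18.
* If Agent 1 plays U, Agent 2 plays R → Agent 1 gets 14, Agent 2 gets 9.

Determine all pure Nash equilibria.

The unique pure-strategy Nash equilibrium is (U, L).

(U, L): Agent 1 gets 12, best alternative 4; Agent 2 gets 18, best alternative 15. No profitable deviation — NE.
(U, C): Agent 2 can switch to L (15 → 18). Not NE.
(U, R): Agent 2 can switch to L (9 → 18). Not NE.
(D, L): Agent 1 can switch to U (4 → 12). Not NE.
(D, C): Agent 1 can switch to U (18 → 20). Not NE.
(D, R): Agent 1 can switch to U (2 → 14). Not NE.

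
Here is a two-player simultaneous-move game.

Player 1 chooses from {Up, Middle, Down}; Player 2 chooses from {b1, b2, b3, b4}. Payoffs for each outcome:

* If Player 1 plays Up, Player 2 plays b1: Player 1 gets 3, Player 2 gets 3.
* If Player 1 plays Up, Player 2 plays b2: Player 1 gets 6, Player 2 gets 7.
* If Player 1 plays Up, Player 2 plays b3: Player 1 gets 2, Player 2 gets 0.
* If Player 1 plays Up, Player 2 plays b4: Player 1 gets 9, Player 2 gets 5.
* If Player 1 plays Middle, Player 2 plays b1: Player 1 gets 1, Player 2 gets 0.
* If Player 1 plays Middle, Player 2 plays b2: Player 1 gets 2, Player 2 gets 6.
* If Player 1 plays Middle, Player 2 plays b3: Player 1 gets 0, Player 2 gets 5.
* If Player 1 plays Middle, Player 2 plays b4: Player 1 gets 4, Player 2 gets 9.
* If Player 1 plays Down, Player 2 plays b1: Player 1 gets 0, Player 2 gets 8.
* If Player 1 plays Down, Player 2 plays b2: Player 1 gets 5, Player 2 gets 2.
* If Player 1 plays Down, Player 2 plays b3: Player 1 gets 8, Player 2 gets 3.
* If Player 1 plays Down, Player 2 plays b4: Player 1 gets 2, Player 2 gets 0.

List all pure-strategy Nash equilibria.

Pure NE: (Up, b2)

Player 1 against b1: payoffs 3, 1, 0 → best response Up.
Player 1 against b2: payoffs 6, 2, 5 → best response Up.
Player 1 against b3: payoffs 2, 0, 8 → best response Down.
Player 1 against b4: payoffs 9, 4, 2 → best response Up.
Player 2 against Up: payoffs 3, 7, 0, 5 → best response b2.
Player 2 against Middle: payoffs 0, 6, 5, 9 → best response b4.
Player 2 against Down: payoffs 8, 2, 3, 0 → best response b1.
Mutual best responses: (Up, b2).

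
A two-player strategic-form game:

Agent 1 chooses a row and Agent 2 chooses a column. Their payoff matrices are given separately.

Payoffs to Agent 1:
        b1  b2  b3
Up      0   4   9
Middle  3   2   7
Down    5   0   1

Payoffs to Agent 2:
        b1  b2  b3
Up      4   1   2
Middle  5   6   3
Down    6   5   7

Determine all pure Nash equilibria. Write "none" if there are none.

This game has no pure Nash equilibrium.

(Up, b1): Agent 1 can switch to Middle (0 → 3). Not NE.
(Up, b2): Agent 2 can switch to b1 (1 → 4). Not NE.
(Up, b3): Agent 2 can switch to b1 (2 → 4). Not NE.
(Middle, b1): Agent 1 can switch to Down (3 → 5). Not NE.
(Middle, b2): Agent 1 can switch to Up (2 → 4). Not NE.
(Middle, b3): Agent 1 can switch to Up (7 → 9). Not NE.
(Down, b1): Agent 2 can switch to b3 (6 → 7). Not NE.
(Down, b2): Agent 1 can switch to Up (0 → 4). Not NE.
(The remaining 1 profile has a profitable deviation by the same check.)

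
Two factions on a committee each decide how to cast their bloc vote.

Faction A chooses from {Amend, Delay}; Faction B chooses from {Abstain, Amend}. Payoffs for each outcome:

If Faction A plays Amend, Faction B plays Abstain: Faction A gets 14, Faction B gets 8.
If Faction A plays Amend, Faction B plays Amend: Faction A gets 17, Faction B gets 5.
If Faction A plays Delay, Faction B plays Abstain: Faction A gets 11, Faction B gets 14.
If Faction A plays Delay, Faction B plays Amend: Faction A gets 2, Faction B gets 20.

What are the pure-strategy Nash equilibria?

For each strategy profile, look for a profitable unilateral deviation.
(Amend, Abstain): Faction A gets 14, best alternative 11; Faction B gets 8, best alternative 5. No profitable deviation — NE.
(Amend, Amend): Faction B can switch to Abstain (5 → 8). Not NE.
(Delay, Abstain): Faction A can switch to Amend (11 → 14). Not NE.
(Delay, Amend): Faction A can switch to Amend (2 → 17). Not NE.

The unique pure-strategy Nash equilibrium is (Amend, Abstain).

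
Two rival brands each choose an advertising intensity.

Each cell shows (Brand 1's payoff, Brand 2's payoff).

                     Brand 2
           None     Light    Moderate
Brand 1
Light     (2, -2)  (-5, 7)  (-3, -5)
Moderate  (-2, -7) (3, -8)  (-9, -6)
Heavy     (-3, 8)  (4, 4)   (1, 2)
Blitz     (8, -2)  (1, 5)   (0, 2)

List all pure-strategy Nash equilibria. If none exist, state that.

(Light, None): Brand 1 can switch to Blitz (2 → 8). Not NE.
(Light, Light): Brand 1 can switch to Moderate (-5 → 3). Not NE.
(Light, Moderate): Brand 1 can switch to Heavy (-3 → 1). Not NE.
(Moderate, None): Brand 1 can switch to Light (-2 → 2). Not NE.
(Moderate, Light): Brand 1 can switch to Heavy (3 → 4). Not NE.
(Moderate, Moderate): Brand 1 can switch to Light (-9 → -3). Not NE.
(Heavy, None): Brand 1 can switch to Light (-3 → 2). Not NE.
(Heavy, Light): Brand 2 can switch to None (4 → 8). Not NE.
(The remaining 4 profiles each have a profitable deviation by the same check.)

There is no pure-strategy Nash equilibrium.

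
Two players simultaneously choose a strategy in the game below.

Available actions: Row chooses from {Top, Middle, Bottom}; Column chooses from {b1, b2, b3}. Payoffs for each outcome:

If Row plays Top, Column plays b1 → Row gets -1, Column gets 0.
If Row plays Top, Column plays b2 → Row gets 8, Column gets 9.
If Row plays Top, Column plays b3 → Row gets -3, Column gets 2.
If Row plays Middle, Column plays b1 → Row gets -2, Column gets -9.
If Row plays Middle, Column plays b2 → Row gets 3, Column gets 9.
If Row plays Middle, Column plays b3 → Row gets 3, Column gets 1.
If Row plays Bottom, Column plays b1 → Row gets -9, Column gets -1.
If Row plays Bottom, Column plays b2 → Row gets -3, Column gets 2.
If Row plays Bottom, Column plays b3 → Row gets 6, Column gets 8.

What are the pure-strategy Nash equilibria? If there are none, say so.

(Top, b2); (Bottom, b3)

For each player, find the best response to each opponent profile; mutual best responses are the pure NE.
Row against b1: payoffs -1, -2, -9 → best response Top.
Row against b2: payoffs 8, 3, -3 → best response Top.
Row against b3: payoffs -3, 3, 6 → best response Bottom.
Column against Top: payoffs 0, 9, 2 → best response b2.
Column against Middle: payoffs -9, 9, 1 → best response b2.
Column against Bottom: payoffs -1, 2, 8 → best response b3.
Mutual best responses: (Top, b2); (Bottom, b3).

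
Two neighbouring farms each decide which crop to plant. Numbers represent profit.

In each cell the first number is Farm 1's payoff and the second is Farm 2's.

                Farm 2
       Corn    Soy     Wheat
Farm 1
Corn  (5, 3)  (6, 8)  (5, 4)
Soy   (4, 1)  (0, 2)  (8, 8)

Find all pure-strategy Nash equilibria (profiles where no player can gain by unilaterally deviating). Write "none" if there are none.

(Corn, Soy); (Soy, Wheat)

(Corn, Corn): Farm 2 can switch to Soy (3 → 8). Not NE.
(Corn, Soy): Farm 1 gets 6, best alternative 0; Farm 2 gets 8, best alternative 4. No profitable deviation — NE.
(Corn, Wheat): Farm 1 can switch to Soy (5 → 8). Not NE.
(Soy, Corn): Farm 1 can switch to Corn (4 → 5). Not NE.
(Soy, Soy): Farm 1 can switch to Corn (0 → 6). Not NE.
(Soy, Wheat): Farm 1 gets 8, best alternative 5; Farm 2 gets 8, best alternative 2. No profitable deviation — NE.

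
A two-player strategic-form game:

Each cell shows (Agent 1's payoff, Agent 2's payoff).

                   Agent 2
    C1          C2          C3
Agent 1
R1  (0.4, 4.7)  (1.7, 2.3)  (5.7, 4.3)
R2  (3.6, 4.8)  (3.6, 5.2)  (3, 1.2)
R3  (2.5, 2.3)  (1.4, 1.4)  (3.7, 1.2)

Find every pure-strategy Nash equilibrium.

(R2, C2)

Check each profile: it is a Nash equilibrium iff no player can strictly gain by switching unilaterally.
(R1, C1): Agent 1 can switch to R2 (0.4 → 3.6). Not NE.
(R1, C2): Agent 1 can switch to R2 (1.7 → 3.6). Not NE.
(R1, C3): Agent 2 can switch to C1 (4.3 → 4.7). Not NE.
(R2, C1): Agent 2 can switch to C2 (4.8 → 5.2). Not NE.
(R2, C2): Agent 1 gets 3.6, best alternative 1.7; Agent 2 gets 5.2, best alternative 4.8. No profitable deviation — NE.
(R2, C3): Agent 1 can switch to R1 (3 → 5.7). Not NE.
(R3, C1): Agent 1 can switch to R2 (2.5 → 3.6). Not NE.
(R3, C2): Agent 1 can switch to R1 (1.4 → 1.7). Not NE.
(R3, C3): Agent 1 can switch to R1 (3.7 → 5.7). Not NE.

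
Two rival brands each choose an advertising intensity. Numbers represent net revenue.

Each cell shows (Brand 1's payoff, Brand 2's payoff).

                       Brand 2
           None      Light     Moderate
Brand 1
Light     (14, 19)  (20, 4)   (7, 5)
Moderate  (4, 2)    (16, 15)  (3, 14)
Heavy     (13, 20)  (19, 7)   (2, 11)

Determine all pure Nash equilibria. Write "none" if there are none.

Pure NE: (Light, None)

Brand 1 against None: payoffs 14, 4, 13 → best response Light.
Brand 1 against Light: payoffs 20, 16, 19 → best response Light.
Brand 1 against Moderate: payoffs 7, 3, 2 → best response Light.
Brand 2 against Light: payoffs 19, 4, 5 → best response None.
Brand 2 against Moderate: payoffs 2, 15, 14 → best response Light.
Brand 2 against Heavy: payoffs 20, 7, 11 → best response None.
Mutual best responses: (Light, None).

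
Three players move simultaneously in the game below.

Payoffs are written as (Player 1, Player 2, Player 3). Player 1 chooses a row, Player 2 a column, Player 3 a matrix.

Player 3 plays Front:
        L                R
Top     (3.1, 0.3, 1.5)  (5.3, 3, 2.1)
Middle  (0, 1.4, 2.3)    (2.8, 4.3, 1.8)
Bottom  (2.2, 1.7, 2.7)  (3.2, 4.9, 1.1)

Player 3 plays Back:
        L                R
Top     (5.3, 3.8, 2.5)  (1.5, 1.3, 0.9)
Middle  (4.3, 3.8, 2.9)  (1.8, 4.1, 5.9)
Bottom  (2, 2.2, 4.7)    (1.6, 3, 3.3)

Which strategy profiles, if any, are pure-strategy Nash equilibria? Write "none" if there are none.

Player 1 against (L, Front): payoffs 3.1, 0, 2.2 → best response Top.
Player 1 against (L, Back): payoffs 5.3, 4.3, 2 → best response Top.
Player 1 against (R, Front): payoffs 5.3, 2.8, 3.2 → best response Top.
Player 1 against (R, Back): payoffs 1.5, 1.8, 1.6 → best response Middle.
Player 2 against (Top, Front): payoffs 0.3, 3 → best response R.
Player 2 against (Top, Back): payoffs 3.8, 1.3 → best response L.
Player 2 against (Middle, Front): payoffs 1.4, 4.3 → best response R.
Player 2 against (Middle, Back): payoffs 3.8, 4.1 → best response R.
Player 2 against (Bottom, Front): payoffs 1.7, 4.9 → best response R.
Player 2 against (Bottom, Back): payoffs 2.2, 3 → best response R.
Player 3 against (Top, L): payoffs 1.5, 2.5 → best response Back.
Player 3 against (Top, R): payoffs 2.1, 0.9 → best response Front.
Player 3 against (Middle, L): payoffs 2.3, 2.9 → best response Back.
Player 3 against (Middle, R): payoffs 1.8, 5.9 → best response Back.
Player 3 against (Bottom, L): payoffs 2.7, 4.7 → best response Back.
Player 3 against (Bottom, R): payoffs 1.1, 3.3 → best response Back.
Mutual best responses: (Top, L, Back); (Top, R, Front); (Middle, R, Back).

(Top, L, Back) and (Top, R, Front) and (Middle, R, Back)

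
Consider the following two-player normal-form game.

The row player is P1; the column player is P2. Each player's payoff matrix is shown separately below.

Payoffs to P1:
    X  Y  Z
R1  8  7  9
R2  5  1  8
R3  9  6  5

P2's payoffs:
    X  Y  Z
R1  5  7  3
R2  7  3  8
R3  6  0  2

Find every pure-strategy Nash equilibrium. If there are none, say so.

Pure-strategy Nash equilibria: (R1, Y); (R3, X)

Mark each player's best response to every combination of opponents' strategies; a profile where every player is best-responding is a pure Nash equilibrium.
P1 against X: payoffs 8, 5, 9 → best response R3.
P1 against Y: payoffs 7, 1, 6 → best response R1.
P1 against Z: payoffs 9, 8, 5 → best response R1.
P2 against R1: payoffs 5, 7, 3 → best response Y.
P2 against R2: payoffs 7, 3, 8 → best response Z.
P2 against R3: payoffs 6, 0, 2 → best response X.
Mutual best responses: (R1, Y); (R3, X).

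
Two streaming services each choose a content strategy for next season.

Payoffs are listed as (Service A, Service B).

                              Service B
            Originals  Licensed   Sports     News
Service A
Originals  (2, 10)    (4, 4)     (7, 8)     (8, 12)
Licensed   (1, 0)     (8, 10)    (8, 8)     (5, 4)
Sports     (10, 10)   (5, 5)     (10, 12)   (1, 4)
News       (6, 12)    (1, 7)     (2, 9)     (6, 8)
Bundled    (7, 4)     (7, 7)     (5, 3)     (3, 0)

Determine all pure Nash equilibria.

(Originals, News); (Licensed, Licensed); (Sports, Sports)

(Originals, Originals): Service A can switch to Sports (2 → 10). Not NE.
(Originals, Licensed): Service A can switch to Licensed (4 → 8). Not NE.
(Originals, Sports): Service A can switch to Licensed (7 → 8). Not NE.
(Originals, News): Service A gets 8, best alternative 6; Service B gets 12, best alternative 10. No profitable deviation — NE.
(Licensed, Originals): Service A can switch to Originals (1 → 2). Not NE.
(Licensed, Licensed): Service A gets 8, best alternative 7; Service B gets 10, best alternative 8. No profitable deviation — NE.
(Licensed, Sports): Service A can switch to Sports (8 → 10). Not NE.
(Licensed, News): Service A can switch to Originals (5 → 8). Not NE.
(Sports, Originals): Service B can switch to Sports (10 → 12). Not NE.
(Sports, Licensed): Service A can switch to Licensed (5 → 8). Not NE.
(Sports, Sports): Service A gets 10, best alternative 8; Service B gets 12, best alternative 10. No profitable deviation — NE.
(Sports, News): Service A can switch to Originals (1 → 8). Not NE.
(News, Originals): Service A can switch to Sports (6 → 10). Not NE.
(The remaining 7 profiles each have a profitable deviation by the same check.)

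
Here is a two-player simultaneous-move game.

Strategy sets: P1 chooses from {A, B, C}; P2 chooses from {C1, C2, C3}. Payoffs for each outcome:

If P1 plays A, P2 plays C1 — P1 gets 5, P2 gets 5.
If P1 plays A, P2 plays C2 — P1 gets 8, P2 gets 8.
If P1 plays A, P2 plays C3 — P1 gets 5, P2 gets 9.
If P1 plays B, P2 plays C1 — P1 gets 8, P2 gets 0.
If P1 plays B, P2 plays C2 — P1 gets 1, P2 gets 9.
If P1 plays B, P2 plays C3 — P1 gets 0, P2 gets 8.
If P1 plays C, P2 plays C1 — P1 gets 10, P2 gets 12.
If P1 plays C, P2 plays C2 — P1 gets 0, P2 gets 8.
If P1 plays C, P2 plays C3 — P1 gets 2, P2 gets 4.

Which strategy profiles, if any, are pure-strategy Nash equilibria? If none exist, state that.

(A, C3) and (C, C1)

P1 against C1: payoffs 5, 8, 10 → best response C.
P1 against C2: payoffs 8, 1, 0 → best response A.
P1 against C3: payoffs 5, 0, 2 → best response A.
P2 against A: payoffs 5, 8, 9 → best response C3.
P2 against B: payoffs 0, 9, 8 → best response C2.
P2 against C: payoffs 12, 8, 4 → best response C1.
Mutual best responses: (A, C3); (C, C1).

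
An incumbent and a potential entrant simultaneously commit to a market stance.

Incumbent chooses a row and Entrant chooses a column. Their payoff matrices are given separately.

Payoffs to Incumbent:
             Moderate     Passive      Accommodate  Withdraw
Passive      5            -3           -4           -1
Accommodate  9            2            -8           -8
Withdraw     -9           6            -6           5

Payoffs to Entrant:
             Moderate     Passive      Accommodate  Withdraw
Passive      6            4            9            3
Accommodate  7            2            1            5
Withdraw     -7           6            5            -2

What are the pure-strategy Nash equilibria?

(Passive, Moderate): Incumbent can switch to Accommodate (5 → 9). Not NE.
(Passive, Passive): Incumbent can switch to Accommodate (-3 → 2). Not NE.
(Passive, Accommodate): Incumbent gets -4, best alternative -6; Entrant gets 9, best alternative 6. No profitable deviation — NE.
(Passive, Withdraw): Incumbent can switch to Withdraw (-1 → 5). Not NE.
(Accommodate, Moderate): Incumbent gets 9, best alternative 5; Entrant gets 7, best alternative 5. No profitable deviation — NE.
(Accommodate, Passive): Incumbent can switch to Withdraw (2 → 6). Not NE.
(Accommodate, Accommodate): Incumbent can switch to Passive (-8 → -4). Not NE.
(Accommodate, Withdraw): Incumbent can switch to Passive (-8 → -1). Not NE.
(Withdraw, Passive): Incumbent gets 6, best alternative 2; Entrant gets 6, best alternative 5. No profitable deviation — NE.
(The remaining 3 profiles each have a profitable deviation by the same check.)

The pure Nash equilibria are (Passive, Accommodate), (Accommodate, Moderate), (Withdraw, Passive).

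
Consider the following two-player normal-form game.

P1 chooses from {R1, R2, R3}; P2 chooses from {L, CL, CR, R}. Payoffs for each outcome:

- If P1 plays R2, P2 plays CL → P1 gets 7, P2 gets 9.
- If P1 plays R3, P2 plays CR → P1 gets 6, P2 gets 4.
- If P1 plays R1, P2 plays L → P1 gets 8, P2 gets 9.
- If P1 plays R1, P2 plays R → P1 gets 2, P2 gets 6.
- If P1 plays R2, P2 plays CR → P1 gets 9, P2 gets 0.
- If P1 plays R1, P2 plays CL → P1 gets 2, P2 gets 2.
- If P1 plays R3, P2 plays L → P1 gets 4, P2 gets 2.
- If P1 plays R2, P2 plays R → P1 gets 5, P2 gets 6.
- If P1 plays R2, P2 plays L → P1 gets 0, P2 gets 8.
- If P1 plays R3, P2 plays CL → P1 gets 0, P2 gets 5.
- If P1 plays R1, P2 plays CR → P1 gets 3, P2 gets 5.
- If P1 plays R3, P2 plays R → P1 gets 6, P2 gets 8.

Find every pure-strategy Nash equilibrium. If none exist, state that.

Check each profile: it is a Nash equilibrium iff no player can strictly gain by switching unilaterally.
(R1, L): P1 gets 8, best alternative 4; P2 gets 9, best alternative 6. No profitable deviation — NE.
(R1, CL): P1 can switch to R2 (2 → 7). Not NE.
(R1, CR): P1 can switch to R2 (3 → 9). Not NE.
(R1, R): P1 can switch to R2 (2 → 5). Not NE.
(R2, L): P1 can switch to R1 (0 → 8). Not NE.
(R2, CL): P1 gets 7, best alternative 2; P2 gets 9, best alternative 8. No profitable deviation — NE.
(R2, CR): P2 can switch to L (0 → 8). Not NE.
(R2, R): P1 can switch to R3 (5 → 6). Not NE.
(R3, L): P1 can switch to R1 (4 → 8). Not NE.
(R3, CL): P1 can switch to R1 (0 → 2). Not NE.
(R3, CR): P1 can switch to R2 (6 → 9). Not NE.
(R3, R): P1 gets 6, best alternative 5; P2 gets 8, best alternative 5. No profitable deviation — NE.

The pure Nash equilibria are (R1, L), (R2, CL), (R3, R).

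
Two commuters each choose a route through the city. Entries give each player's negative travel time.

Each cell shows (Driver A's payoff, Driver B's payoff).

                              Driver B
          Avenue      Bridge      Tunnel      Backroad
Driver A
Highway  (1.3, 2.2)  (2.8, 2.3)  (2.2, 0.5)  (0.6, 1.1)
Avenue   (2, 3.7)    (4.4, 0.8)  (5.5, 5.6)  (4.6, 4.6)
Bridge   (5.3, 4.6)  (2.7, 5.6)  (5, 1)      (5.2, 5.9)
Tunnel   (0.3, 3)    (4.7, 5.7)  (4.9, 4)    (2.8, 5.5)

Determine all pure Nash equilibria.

Pure-strategy Nash equilibria: (Avenue, Tunnel), (Bridge, Backroad), (Tunnel, Bridge)

Driver A against Avenue: payoffs 1.3, 2, 5.3, 0.3 → best response Bridge.
Driver A against Bridge: payoffs 2.8, 4.4, 2.7, 4.7 → best response Tunnel.
Driver A against Tunnel: payoffs 2.2, 5.5, 5, 4.9 → best response Avenue.
Driver A against Backroad: payoffs 0.6, 4.6, 5.2, 2.8 → best response Bridge.
Driver B against Highway: payoffs 2.2, 2.3, 0.5, 1.1 → best response Bridge.
Driver B against Avenue: payoffs 3.7, 0.8, 5.6, 4.6 → best response Tunnel.
Driver B against Bridge: payoffs 4.6, 5.6, 1, 5.9 → best response Backroad.
Driver B against Tunnel: payoffs 3, 5.7, 4, 5.5 → best response Bridge.
Mutual best responses: (Avenue, Tunnel); (Bridge, Backroad); (Tunnel, Bridge).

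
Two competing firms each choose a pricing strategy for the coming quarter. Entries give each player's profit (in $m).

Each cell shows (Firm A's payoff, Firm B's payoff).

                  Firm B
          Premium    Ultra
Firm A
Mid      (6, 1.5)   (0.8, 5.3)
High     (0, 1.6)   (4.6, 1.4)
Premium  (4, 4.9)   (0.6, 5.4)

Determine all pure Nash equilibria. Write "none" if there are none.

Check each profile: it is a Nash equilibrium iff no player can strictly gain by switching unilaterally.
(Mid, Premium): Firm B can switch to Ultra (1.5 → 5.3). Not NE.
(Mid, Ultra): Firm A can switch to High (0.8 → 4.6). Not NE.
(High, Premium): Firm A can switch to Mid (0 → 6). Not NE.
(High, Ultra): Firm B can switch to Premium (1.4 → 1.6). Not NE.
(Premium, Premium): Firm A can switch to Mid (4 → 6). Not NE.
(Premium, Ultra): Firm A can switch to Mid (0.6 → 0.8). Not NE.

none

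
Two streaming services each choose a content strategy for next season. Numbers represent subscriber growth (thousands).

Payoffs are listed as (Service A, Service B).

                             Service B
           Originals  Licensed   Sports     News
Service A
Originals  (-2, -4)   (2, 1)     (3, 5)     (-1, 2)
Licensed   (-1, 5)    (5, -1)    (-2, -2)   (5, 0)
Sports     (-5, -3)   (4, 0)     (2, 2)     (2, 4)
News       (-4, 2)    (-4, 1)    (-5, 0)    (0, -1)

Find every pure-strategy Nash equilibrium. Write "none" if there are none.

(Originals, Originals): Service A can switch to Licensed (-2 → -1). Not NE.
(Originals, Licensed): Service A can switch to Licensed (2 → 5). Not NE.
(Originals, Sports): Service A gets 3, best alternative 2; Service B gets 5, best alternative 2. No profitable deviation — NE.
(Originals, News): Service A can switch to Licensed (-1 → 5). Not NE.
(Licensed, Originals): Service A gets -1, best alternative -2; Service B gets 5, best alternative 0. No profitable deviation — NE.
(Licensed, Licensed): Service B can switch to Originals (-1 → 5). Not NE.
(Licensed, Sports): Service A can switch to Originals (-2 → 3). Not NE.
(Licensed, News): Service B can switch to Originals (0 → 5). Not NE.
(Sports, Originals): Service A can switch to Originals (-5 → -2). Not NE.
(Sports, Licensed): Service A can switch to Licensed (4 → 5). Not NE.
(Sports, Sports): Service A can switch to Originals (2 → 3). Not NE.
(Sports, News): Service A can switch to Licensed (2 → 5). Not NE.
(The remaining 4 profiles each have a profitable deviation by the same check.)

The pure Nash equilibria are (Originals, Sports), (Licensed, Originals).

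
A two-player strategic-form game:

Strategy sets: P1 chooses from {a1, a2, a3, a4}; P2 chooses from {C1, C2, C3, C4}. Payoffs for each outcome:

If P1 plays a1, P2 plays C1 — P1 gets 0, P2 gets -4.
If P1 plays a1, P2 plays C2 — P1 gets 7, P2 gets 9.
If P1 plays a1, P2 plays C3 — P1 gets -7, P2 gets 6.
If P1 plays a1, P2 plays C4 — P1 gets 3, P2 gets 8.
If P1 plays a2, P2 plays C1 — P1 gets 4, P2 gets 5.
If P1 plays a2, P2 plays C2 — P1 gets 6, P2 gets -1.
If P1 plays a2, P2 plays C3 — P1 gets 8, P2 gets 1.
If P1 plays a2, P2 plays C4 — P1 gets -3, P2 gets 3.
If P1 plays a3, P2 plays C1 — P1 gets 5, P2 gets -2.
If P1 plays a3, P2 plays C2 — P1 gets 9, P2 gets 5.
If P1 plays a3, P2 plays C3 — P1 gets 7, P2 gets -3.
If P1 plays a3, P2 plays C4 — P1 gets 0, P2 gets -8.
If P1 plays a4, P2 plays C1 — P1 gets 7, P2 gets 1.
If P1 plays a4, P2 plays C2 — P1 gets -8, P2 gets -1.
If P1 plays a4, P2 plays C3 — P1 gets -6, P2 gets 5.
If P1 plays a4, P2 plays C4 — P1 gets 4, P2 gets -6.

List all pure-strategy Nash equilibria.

For each player, find the best response to each opponent profile; mutual best responses are the pure NE.
P1 against C1: payoffs 0, 4, 5, 7 → best response a4.
P1 against C2: payoffs 7, 6, 9, -8 → best response a3.
P1 against C3: payoffs -7, 8, 7, -6 → best response a2.
P1 against C4: payoffs 3, -3, 0, 4 → best response a4.
P2 against a1: payoffs -4, 9, 6, 8 → best response C2.
P2 against a2: payoffs 5, -1, 1, 3 → best response C1.
P2 against a3: payoffs -2, 5, -3, -8 → best response C2.
P2 against a4: payoffs 1, -1, 5, -6 → best response C3.
Mutual best responses: (a3, C2).

The unique pure-strategy Nash equilibrium is (a3, C2).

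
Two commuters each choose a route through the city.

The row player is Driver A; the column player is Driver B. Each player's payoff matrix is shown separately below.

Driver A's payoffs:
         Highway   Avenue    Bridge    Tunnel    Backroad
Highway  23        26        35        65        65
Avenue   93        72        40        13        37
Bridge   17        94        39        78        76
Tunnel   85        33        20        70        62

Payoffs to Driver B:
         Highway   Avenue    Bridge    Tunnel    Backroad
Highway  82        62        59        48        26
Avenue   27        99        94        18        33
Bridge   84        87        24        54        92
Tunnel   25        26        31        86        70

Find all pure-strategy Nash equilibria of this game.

(Bridge, Backroad)

Driver A against Highway: payoffs 23, 93, 17, 85 → best response Avenue.
Driver A against Avenue: payoffs 26, 72, 94, 33 → best response Bridge.
Driver A against Bridge: payoffs 35, 40, 39, 20 → best response Avenue.
Driver A against Tunnel: payoffs 65, 13, 78, 70 → best response Bridge.
Driver A against Backroad: payoffs 65, 37, 76, 62 → best response Bridge.
Driver B against Highway: payoffs 82, 62, 59, 48, 26 → best response Highway.
Driver B against Avenue: payoffs 27, 99, 94, 18, 33 → best response Avenue.
Driver B against Bridge: payoffs 84, 87, 24, 54, 92 → best response Backroad.
Driver B against Tunnel: payoffs 25, 26, 31, 86, 70 → best response Tunnel.
Mutual best responses: (Bridge, Backroad).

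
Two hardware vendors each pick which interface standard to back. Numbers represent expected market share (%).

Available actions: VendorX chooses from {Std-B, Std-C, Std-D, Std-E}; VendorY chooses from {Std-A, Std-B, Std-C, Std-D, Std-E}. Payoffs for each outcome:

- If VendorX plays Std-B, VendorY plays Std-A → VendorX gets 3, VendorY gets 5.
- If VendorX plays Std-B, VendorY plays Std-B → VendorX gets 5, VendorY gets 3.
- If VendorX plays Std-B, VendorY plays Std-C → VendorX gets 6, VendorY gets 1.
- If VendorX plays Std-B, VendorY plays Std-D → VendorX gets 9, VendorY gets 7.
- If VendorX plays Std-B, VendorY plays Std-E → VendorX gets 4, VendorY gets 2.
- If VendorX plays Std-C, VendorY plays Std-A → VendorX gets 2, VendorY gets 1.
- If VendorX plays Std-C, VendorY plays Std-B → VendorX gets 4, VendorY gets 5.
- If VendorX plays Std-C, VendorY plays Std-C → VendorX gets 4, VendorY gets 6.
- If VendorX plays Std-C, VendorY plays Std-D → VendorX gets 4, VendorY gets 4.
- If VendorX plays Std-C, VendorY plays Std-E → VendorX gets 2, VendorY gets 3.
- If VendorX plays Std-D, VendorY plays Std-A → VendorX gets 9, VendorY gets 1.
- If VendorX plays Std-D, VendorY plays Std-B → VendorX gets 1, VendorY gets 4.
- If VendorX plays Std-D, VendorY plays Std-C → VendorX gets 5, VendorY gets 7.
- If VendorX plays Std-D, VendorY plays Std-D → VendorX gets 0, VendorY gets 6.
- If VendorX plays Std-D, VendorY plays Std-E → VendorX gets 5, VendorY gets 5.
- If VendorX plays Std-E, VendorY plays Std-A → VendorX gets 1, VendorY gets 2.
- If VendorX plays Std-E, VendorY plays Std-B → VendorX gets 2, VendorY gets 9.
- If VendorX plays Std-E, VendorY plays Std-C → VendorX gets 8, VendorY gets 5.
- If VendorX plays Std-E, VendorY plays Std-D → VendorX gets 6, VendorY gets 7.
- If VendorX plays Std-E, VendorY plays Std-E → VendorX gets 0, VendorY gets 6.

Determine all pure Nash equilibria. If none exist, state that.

For each strategy profile, look for a profitable unilateral deviation.
(Std-B, Std-A): VendorX can switch to Std-D (3 → 9). Not NE.
(Std-B, Std-B): VendorY can switch to Std-A (3 → 5). Not NE.
(Std-B, Std-C): VendorX can switch to Std-E (6 → 8). Not NE.
(Std-B, Std-D): VendorX gets 9, best alternative 6; VendorY gets 7, best alternative 5. No profitable deviation — NE.
(Std-B, Std-E): VendorX can switch to Std-D (4 → 5). Not NE.
(Std-C, Std-A): VendorX can switch to Std-B (2 → 3). Not NE.
(Std-C, Std-B): VendorX can switch to Std-B (4 → 5). Not NE.
(The remaining 13 profiles each have a profitable deviation by the same check.)

(Std-B, Std-D)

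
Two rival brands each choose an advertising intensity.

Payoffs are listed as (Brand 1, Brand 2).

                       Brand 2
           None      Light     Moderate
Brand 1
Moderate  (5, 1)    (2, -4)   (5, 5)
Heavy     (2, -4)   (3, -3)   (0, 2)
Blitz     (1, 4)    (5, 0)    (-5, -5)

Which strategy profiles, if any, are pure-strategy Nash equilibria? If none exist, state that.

(Moderate, None): Brand 2 can switch to Moderate (1 → 5). Not NE.
(Moderate, Light): Brand 1 can switch to Heavy (2 → 3). Not NE.
(Moderate, Moderate): Brand 1 gets 5, best alternative 0; Brand 2 gets 5, best alternative 1. No profitable deviation — NE.
(Heavy, None): Brand 1 can switch to Moderate (2 → 5). Not NE.
(Heavy, Light): Brand 1 can switch to Blitz (3 → 5). Not NE.
(Heavy, Moderate): Brand 1 can switch to Moderate (0 → 5). Not NE.
(Blitz, None): Brand 1 can switch to Moderate (1 → 5). Not NE.
(The remaining 2 profiles each have a profitable deviation by the same check.)

The unique pure-strategy Nash equilibrium is (Moderate, Moderate).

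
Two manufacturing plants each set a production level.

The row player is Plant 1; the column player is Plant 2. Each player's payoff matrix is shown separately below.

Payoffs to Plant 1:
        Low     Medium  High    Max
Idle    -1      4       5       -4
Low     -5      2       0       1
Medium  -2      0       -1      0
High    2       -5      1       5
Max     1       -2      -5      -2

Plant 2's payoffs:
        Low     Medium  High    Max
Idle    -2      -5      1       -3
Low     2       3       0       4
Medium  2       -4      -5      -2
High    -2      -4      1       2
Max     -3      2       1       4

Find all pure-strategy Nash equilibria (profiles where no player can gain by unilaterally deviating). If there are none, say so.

Check each profile: it is a Nash equilibrium iff no player can strictly gain by switching unilaterally.
(Idle, Low): Plant 1 can switch to High (-1 → 2). Not NE.
(Idle, Medium): Plant 2 can switch to Low (-5 → -2). Not NE.
(Idle, High): Plant 1 gets 5, best alternative 1; Plant 2 gets 1, best alternative -2. No profitable deviation — NE.
(Idle, Max): Plant 1 can switch to Low (-4 → 1). Not NE.
(Low, Low): Plant 1 can switch to Idle (-5 → -1). Not NE.
(Low, Medium): Plant 1 can switch to Idle (2 → 4). Not NE.
(Low, High): Plant 1 can switch to Idle (0 → 5). Not NE.
(Low, Max): Plant 1 can switch to High (1 → 5). Not NE.
(Medium, Low): Plant 1 can switch to Idle (-2 → -1). Not NE.
(Medium, Medium): Plant 1 can switch to Idle (0 → 4). Not NE.
(Medium, High): Plant 1 can switch to Idle (-1 → 5). Not NE.
(High, Max): Plant 1 gets 5, best alternative 1; Plant 2 gets 2, best alternative 1. No profitable deviation — NE.
(The remaining 8 profiles each have a profitable deviation by the same check.)

Pure-strategy Nash equilibria: (Idle, High); (High, Max)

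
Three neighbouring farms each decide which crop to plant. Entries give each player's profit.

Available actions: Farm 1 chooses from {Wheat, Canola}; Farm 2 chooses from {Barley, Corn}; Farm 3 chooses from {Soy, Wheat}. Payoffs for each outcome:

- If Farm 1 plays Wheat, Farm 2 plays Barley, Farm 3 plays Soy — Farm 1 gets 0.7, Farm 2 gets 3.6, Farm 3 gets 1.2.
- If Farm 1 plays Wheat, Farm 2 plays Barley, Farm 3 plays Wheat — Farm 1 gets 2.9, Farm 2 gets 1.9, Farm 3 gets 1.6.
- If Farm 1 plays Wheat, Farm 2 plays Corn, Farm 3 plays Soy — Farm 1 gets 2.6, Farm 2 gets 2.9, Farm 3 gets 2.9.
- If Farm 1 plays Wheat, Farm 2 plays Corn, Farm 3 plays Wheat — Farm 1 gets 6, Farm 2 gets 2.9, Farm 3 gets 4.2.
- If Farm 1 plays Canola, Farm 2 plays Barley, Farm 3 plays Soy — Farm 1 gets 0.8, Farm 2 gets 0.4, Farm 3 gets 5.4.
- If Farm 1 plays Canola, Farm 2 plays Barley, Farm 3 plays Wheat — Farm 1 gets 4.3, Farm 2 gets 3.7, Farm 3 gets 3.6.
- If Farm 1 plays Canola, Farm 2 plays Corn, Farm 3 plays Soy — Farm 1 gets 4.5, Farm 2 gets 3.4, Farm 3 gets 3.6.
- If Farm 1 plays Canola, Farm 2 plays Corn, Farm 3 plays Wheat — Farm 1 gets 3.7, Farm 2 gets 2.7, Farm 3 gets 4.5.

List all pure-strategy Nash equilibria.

Farm 1 against (Barley, Soy): payoffs 0.7, 0.8 → best response Canola.
Farm 1 against (Barley, Wheat): payoffs 2.9, 4.3 → best response Canola.
Farm 1 against (Corn, Soy): payoffs 2.6, 4.5 → best response Canola.
Farm 1 against (Corn, Wheat): payoffs 6, 3.7 → best response Wheat.
Farm 2 against (Wheat, Soy): payoffs 3.6, 2.9 → best response Barley.
Farm 2 against (Wheat, Wheat): payoffs 1.9, 2.9 → best response Corn.
Farm 2 against (Canola, Soy): payoffs 0.4, 3.4 → best response Corn.
Farm 2 against (Canola, Wheat): payoffs 3.7, 2.7 → best response Barley.
Farm 3 against (Wheat, Barley): payoffs 1.2, 1.6 → best response Wheat.
Farm 3 against (Wheat, Corn): payoffs 2.9, 4.2 → best response Wheat.
Farm 3 against (Canola, Barley): payoffs 5.4, 3.6 → best response Soy.
Farm 3 against (Canola, Corn): payoffs 3.6, 4.5 → best response Wheat.
Mutual best responses: (Wheat, Corn, Wheat).

(Wheat, Corn, Wheat)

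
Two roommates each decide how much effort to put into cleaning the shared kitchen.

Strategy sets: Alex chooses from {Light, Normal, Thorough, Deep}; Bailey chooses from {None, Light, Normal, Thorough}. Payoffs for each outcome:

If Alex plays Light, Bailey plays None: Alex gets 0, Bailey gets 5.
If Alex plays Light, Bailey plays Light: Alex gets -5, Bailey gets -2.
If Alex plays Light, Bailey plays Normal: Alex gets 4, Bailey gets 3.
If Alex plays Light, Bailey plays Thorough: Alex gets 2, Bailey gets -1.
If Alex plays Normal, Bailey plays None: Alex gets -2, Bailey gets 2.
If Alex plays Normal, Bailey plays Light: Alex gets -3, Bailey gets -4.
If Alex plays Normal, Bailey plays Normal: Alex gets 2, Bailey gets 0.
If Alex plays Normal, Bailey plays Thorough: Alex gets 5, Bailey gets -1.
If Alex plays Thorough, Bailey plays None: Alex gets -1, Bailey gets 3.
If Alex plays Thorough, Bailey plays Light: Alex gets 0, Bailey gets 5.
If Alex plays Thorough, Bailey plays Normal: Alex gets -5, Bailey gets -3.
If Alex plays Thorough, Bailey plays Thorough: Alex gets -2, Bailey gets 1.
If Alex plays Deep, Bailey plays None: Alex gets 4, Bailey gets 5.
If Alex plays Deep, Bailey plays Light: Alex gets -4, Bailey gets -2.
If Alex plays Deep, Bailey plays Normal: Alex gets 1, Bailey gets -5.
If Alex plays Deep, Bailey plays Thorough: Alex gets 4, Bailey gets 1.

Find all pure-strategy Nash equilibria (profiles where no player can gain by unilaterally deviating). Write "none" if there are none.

(Light, None): Alex can switch to Deep (0 → 4). Not NE.
(Light, Light): Alex can switch to Normal (-5 → -3). Not NE.
(Light, Normal): Bailey can switch to None (3 → 5). Not NE.
(Light, Thorough): Alex can switch to Normal (2 → 5). Not NE.
(Normal, None): Alex can switch to Light (-2 → 0). Not NE.
(Normal, Light): Alex can switch to Thorough (-3 → 0). Not NE.
(Normal, Normal): Alex can switch to Light (2 → 4). Not NE.
(Normal, Thorough): Bailey can switch to None (-1 → 2). Not NE.
(Thorough, None): Alex can switch to Light (-1 → 0). Not NE.
(Thorough, Light): Alex gets 0, best alternative -3; Bailey gets 5, best alternative 3. No profitable deviation — NE.
(Thorough, Normal): Alex can switch to Light (-5 → 4). Not NE.
(Thorough, Thorough): Alex can switch to Light (-2 → 2). Not NE.
(Deep, None): Alex gets 4, best alternative 0; Bailey gets 5, best alternative 1. No profitable deviation — NE.
(Deep, Light): Alex can switch to Normal (-4 → -3). Not NE.
(The remaining 2 profiles each have a profitable deviation by the same check.)

(Thorough, Light), (Deep, None)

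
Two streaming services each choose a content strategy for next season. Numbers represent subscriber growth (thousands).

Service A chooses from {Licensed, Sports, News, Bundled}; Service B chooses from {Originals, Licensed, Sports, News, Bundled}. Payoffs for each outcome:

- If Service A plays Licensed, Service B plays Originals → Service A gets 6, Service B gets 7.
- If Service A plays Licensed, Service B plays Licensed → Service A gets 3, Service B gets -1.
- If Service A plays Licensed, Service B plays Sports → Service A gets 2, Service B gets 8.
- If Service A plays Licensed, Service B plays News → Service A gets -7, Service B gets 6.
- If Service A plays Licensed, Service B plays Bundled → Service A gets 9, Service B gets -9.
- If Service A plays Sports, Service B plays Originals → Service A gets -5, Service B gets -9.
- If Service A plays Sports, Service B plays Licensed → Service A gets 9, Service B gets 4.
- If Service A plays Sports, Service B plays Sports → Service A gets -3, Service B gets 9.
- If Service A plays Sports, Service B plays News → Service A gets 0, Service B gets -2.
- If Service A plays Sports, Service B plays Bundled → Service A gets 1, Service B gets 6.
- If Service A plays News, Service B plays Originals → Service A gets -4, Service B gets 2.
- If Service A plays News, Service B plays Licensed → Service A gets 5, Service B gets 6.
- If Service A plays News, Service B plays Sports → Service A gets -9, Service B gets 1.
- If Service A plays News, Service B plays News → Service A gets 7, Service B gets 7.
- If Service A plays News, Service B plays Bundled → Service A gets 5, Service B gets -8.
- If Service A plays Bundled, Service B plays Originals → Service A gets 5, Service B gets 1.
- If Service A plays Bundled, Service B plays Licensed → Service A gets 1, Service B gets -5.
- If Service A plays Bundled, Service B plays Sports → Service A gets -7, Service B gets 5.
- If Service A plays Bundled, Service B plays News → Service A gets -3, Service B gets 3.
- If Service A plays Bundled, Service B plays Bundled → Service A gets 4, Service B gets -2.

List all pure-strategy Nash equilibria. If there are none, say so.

The pure Nash equilibria are (Licensed, Sports); (News, News).

Mark each player's best response to every combination of opponents' strategies; a profile where every player is best-responding is a pure Nash equilibrium.
Service A against Originals: payoffs 6, -5, -4, 5 → best response Licensed.
Service A against Licensed: payoffs 3, 9, 5, 1 → best response Sports.
Service A against Sports: payoffs 2, -3, -9, -7 → best response Licensed.
Service A against News: payoffs -7, 0, 7, -3 → best response News.
Service A against Bundled: payoffs 9, 1, 5, 4 → best response Licensed.
Service B against Licensed: payoffs 7, -1, 8, 6, -9 → best response Sports.
Service B against Sports: payoffs -9, 4, 9, -2, 6 → best response Sports.
Service B against News: payoffs 2, 6, 1, 7, -8 → best response News.
Service B against Bundled: payoffs 1, -5, 5, 3, -2 → best response Sports.
Mutual best responses: (Licensed, Sports); (News, News).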